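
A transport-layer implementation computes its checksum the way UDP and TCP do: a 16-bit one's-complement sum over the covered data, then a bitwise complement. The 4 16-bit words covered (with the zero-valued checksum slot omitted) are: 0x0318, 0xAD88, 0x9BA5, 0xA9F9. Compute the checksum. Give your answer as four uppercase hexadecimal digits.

09C0

One's-complement addition (fold any carry out of bit 15 back into bit 0):
  0x0318 + 0xAD88 = 0x0B0A0
  0xB0A0 + 0x9BA5 = 0x14C45 → wrap carry → 0x4C46
  0x4C46 + 0xA9F9 = 0x0F63F
One's-complement sum = 0xF63F.
Checksum = ~0xF63F & 0xFFFF = 0x09C0.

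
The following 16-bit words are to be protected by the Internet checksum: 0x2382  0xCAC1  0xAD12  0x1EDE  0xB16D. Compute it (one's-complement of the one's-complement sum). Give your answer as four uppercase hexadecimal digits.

One's-complement addition (fold any carry out of bit 15 back into bit 0):
  0x2382 + 0xCAC1 = 0x0EE43
  0xEE43 + 0xAD12 = 0x19B55 → wrap carry → 0x9B56
  0x9B56 + 0x1EDE = 0x0BA34
  0xBA34 + 0xB16D = 0x16BA1 → wrap carry → 0x6BA2
One's-complement sum = 0x6BA2.
Checksum = ~0x6BA2 & 0xFFFF = 0x945D.

945D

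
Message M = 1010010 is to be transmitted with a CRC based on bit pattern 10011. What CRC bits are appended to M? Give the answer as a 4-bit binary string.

0100

Append 4 zeros: 10100100000. Divide by 10011 (XOR where the leading bit is 1):
  pos 0: 10100 XOR 10011 = 00111
  pos 2: 11110 XOR 10011 = 01101
  pos 3: 11010 XOR 10011 = 01001
  pos 4: 10010 XOR 10011 = 00001
Remainder (last 4 bits) = 0100. This is the CRC / FCS.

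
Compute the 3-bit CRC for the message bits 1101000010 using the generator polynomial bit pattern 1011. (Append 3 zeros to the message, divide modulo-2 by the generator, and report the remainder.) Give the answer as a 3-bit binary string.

Append 3 zeros: 1101000010000. Divide by 1011 (XOR where the leading bit is 1):
  pos 0: 1101 XOR 1011 = 0110
  pos 1: 1100 XOR 1011 = 0111
  pos 2: 1110 XOR 1011 = 0101
  pos 3: 1010 XOR 1011 = 0001
  pos 6: 1010 XOR 1011 = 0001
  pos 9: 1000 XOR 1011 = 0011
Remainder (last 3 bits) = 011. This is the CRC / FCS.

011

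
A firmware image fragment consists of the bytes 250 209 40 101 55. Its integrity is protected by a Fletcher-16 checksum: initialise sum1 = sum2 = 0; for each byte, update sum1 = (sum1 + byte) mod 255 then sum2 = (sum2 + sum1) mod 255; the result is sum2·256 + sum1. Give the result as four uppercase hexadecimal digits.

A891

Running sums (mod 255):
  after byte 0 (250): sum1=250, sum2=250
  after byte 1 (209): sum1=204, sum2=199
  after byte 2 (40): sum1=244, sum2=188
  after byte 3 (101): sum1=90, sum2=23
  after byte 4 (55): sum1=145, sum2=168
Checksum = sum2·256 + sum1 = 168·256 + 145 = 43153 = 0xA891.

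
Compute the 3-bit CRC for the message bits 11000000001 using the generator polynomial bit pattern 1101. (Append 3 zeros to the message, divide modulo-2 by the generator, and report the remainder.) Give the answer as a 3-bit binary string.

Append 3 zeros: 11000000001000. Divide by 1101 (XOR where the leading bit is 1):
  pos 0: 1100 XOR 1101 = 0001
  pos 3: 1000 XOR 1101 = 0101
  pos 4: 1010 XOR 1101 = 0111
  pos 5: 1110 XOR 1101 = 0011
  pos 7: 1101 XOR 1101 = 0000
Remainder (last 3 bits) = 000. This is the CRC / FCS.

000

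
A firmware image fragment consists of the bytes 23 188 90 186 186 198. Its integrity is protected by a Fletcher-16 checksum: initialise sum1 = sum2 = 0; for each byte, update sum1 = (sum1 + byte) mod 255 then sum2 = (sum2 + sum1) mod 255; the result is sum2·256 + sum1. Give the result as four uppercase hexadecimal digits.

106A

Running sums (mod 255):
  after byte 0 (23): sum1=23, sum2=23
  after byte 1 (188): sum1=211, sum2=234
  after byte 2 (90): sum1=46, sum2=25
  after byte 3 (186): sum1=232, sum2=2
  after byte 4 (186): sum1=163, sum2=165
  after byte 5 (198): sum1=106, sum2=16
Checksum = sum2·256 + sum1 = 16·256 + 106 = 4202 = 0x106A.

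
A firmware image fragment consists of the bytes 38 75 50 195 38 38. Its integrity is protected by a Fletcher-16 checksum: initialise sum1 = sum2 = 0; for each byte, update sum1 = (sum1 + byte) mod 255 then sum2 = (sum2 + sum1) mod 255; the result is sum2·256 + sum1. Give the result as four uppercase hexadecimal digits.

E3B3

Running sums (mod 255):
  after byte 0 (38): sum1=38, sum2=38
  after byte 1 (75): sum1=113, sum2=151
  after byte 2 (50): sum1=163, sum2=59
  after byte 3 (195): sum1=103, sum2=162
  after byte 4 (38): sum1=141, sum2=48
  after byte 5 (38): sum1=179, sum2=227
Checksum = sum2·256 + sum1 = 227·256 + 179 = 58291 = 0xE3B3.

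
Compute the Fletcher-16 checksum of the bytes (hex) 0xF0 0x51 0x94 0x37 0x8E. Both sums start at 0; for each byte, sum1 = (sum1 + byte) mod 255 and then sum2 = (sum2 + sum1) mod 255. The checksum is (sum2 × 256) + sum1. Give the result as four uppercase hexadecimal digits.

B49C

Running sums (mod 255):
  after byte 0 (0xF0): sum1=240, sum2=240
  after byte 1 (0x51): sum1=66, sum2=51
  after byte 2 (0x94): sum1=214, sum2=10
  after byte 3 (0x37): sum1=14, sum2=24
  after byte 4 (0x8E): sum1=156, sum2=180
Checksum = sum2·256 + sum1 = 180·256 + 156 = 46236 = 0xB49C.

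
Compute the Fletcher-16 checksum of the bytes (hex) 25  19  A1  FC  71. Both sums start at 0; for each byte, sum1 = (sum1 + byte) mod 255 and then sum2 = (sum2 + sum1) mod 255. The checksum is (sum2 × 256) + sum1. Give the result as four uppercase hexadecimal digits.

6E4E

Running sums (mod 255):
  after byte 0 (25): sum1=37, sum2=37
  after byte 1 (19): sum1=62, sum2=99
  after byte 2 (A1): sum1=223, sum2=67
  after byte 3 (FC): sum1=220, sum2=32
  after byte 4 (71): sum1=78, sum2=110
Checksum = sum2·256 + sum1 = 110·256 + 78 = 28238 = 0x6E4E.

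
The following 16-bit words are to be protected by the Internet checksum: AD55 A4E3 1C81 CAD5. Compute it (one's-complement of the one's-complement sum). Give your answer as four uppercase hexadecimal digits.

One's-complement addition (fold any carry out of bit 15 back into bit 0):
  0xAD55 + 0xA4E3 = 0x15238 → wrap carry → 0x5239
  0x5239 + 0x1C81 = 0x06EBA
  0x6EBA + 0xCAD5 = 0x1398F → wrap carry → 0x3990
One's-complement sum = 0x3990.
Checksum = ~0x3990 & 0xFFFF = 0xC66F.

C66F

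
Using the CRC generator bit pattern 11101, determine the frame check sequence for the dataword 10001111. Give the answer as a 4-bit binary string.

Append 4 zeros: 100011110000. Divide by 11101 (XOR where the leading bit is 1):
  pos 0: 10001 XOR 11101 = 01100
  pos 1: 11001 XOR 11101 = 00100
  pos 3: 10011 XOR 11101 = 01110
  pos 4: 11100 XOR 11101 = 00001
Remainder (last 4 bits) = 1000. This is the CRC / FCS.

1000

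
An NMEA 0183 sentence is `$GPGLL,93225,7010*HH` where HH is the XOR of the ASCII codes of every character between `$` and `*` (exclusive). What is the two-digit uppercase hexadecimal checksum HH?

XOR the ASCII codes of the payload characters:
  'G' = 0x47 → acc = 0x47
  'P' = 0x50 → acc = 0x17
  'G' = 0x47 → acc = 0x50
  'L' = 0x4C → acc = 0x1C
  'L' = 0x4C → acc = 0x50
  ',' = 0x2C → acc = 0x7C
  '9' = 0x39 → acc = 0x45
  '3' = 0x33 → acc = 0x76
  '2' = 0x32 → acc = 0x44
  '2' = 0x32 → acc = 0x76
  '5' = 0x35 → acc = 0x43
  ',' = 0x2C → acc = 0x6F
  '7' = 0x37 → acc = 0x58
  '0' = 0x30 → acc = 0x68
  '1' = 0x31 → acc = 0x59
  '0' = 0x30 → acc = 0x69
Checksum = 0x69.

69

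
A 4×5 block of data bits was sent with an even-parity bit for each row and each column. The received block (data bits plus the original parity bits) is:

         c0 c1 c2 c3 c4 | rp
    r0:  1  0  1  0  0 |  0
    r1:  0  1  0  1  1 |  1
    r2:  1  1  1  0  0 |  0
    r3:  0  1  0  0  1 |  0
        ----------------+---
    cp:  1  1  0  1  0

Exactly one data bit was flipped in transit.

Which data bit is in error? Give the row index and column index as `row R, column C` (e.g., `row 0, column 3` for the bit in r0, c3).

row 2, column 0

Recompute each row's even parity and compare to rp:
  r0: data parity 0, sent rp 0 → ok
  r1: data parity 1, sent rp 1 → ok
  r2: data parity 1, sent rp 0 → mismatch
  r3: data parity 0, sent rp 0 → ok
Recompute each column's even parity and compare to cp:
  c0: data parity 0, sent cp 1 → mismatch
  c1: data parity 1, sent cp 1 → ok
  c2: data parity 0, sent cp 0 → ok
  c3: data parity 1, sent cp 1 → ok
  c4: data parity 0, sent cp 0 → ok
Exactly one row (r2) and one column (c0) fail → the flipped bit is at their intersection.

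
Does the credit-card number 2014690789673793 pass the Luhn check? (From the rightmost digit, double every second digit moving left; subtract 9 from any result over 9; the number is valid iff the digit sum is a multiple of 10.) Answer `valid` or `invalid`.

valid

From the right, keep odd positions and double even positions (subtract 9 from any doubled value over 9):
  doubled (positions 2,4,...): 9 6 3 7 0 3 2 4 → sum 34
  kept (positions 1,3,...): 3 7 7 9 7 9 4 0 → sum 46
Total = 80.
80 mod 10 = 0, so the number is valid.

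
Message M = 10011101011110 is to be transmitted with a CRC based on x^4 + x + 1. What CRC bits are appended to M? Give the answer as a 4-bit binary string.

Append 4 zeros: 100111010111100000. Divide by 10011 (XOR where the leading bit is 1):
  pos 0: 10011 XOR 10011 = 00000
  pos 5: 10101 XOR 10011 = 00110
  pos 7: 11011 XOR 10011 = 01000
  pos 8: 10001 XOR 10011 = 00010
  pos 11: 10000 XOR 10011 = 00011
Remainder (last 4 bits) = 1100. This is the CRC / FCS.

1100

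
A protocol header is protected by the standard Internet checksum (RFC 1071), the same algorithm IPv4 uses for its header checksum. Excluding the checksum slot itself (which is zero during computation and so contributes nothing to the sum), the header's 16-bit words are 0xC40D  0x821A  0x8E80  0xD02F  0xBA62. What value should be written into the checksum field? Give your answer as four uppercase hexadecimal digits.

A0C4

One's-complement addition (fold any carry out of bit 15 back into bit 0):
  0xC40D + 0x821A = 0x14627 → wrap carry → 0x4628
  0x4628 + 0x8E80 = 0x0D4A8
  0xD4A8 + 0xD02F = 0x1A4D7 → wrap carry → 0xA4D8
  0xA4D8 + 0xBA62 = 0x15F3A → wrap carry → 0x5F3B
One's-complement sum = 0x5F3B.
Checksum = ~0x5F3B & 0xFFFF = 0xA0C4.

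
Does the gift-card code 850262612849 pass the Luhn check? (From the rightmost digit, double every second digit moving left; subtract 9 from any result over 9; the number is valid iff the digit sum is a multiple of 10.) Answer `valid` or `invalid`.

invalid

From the right, keep odd positions and double even positions (subtract 9 from any doubled value over 9):
  doubled (positions 2,4,...): 8 4 3 3 0 7 → sum 25
  kept (positions 1,3,...): 9 8 1 2 2 5 → sum 27
Total = 52.
52 mod 10 = 2, so the number is invalid.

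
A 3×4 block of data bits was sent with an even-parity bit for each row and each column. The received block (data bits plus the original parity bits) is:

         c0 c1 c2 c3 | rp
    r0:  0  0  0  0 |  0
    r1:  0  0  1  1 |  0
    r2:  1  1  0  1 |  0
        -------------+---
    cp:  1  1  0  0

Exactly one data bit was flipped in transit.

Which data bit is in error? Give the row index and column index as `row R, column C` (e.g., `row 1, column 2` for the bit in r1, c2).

row 2, column 2

Recompute each row's even parity and compare to rp:
  r0: data parity 0, sent rp 0 → ok
  r1: data parity 0, sent rp 0 → ok
  r2: data parity 1, sent rp 0 → mismatch
Recompute each column's even parity and compare to cp:
  c0: data parity 1, sent cp 1 → ok
  c1: data parity 1, sent cp 1 → ok
  c2: data parity 1, sent cp 0 → mismatch
  c3: data parity 0, sent cp 0 → ok
Exactly one row (r2) and one column (c2) fail → the flipped bit is at their intersection.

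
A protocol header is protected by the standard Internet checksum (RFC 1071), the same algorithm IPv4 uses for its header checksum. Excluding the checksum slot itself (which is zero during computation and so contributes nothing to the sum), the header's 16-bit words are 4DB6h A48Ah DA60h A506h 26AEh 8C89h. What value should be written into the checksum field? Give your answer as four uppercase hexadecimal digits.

One's-complement addition (fold any carry out of bit 15 back into bit 0):
  0x4DB6 + 0xA48A = 0x0F240
  0xF240 + 0xDA60 = 0x1CCA0 → wrap carry → 0xCCA1
  0xCCA1 + 0xA506 = 0x171A7 → wrap carry → 0x71A8
  0x71A8 + 0x26AE = 0x09856
  0x9856 + 0x8C89 = 0x124DF → wrap carry → 0x24E0
One's-complement sum = 0x24E0.
Checksum = ~0x24E0 & 0xFFFF = 0xDB1F.

DB1F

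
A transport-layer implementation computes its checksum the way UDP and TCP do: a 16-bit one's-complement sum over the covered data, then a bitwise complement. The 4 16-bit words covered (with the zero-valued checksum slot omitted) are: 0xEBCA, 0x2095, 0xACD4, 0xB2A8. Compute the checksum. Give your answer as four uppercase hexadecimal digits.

One's-complement addition (fold any carry out of bit 15 back into bit 0):
  0xEBCA + 0x2095 = 0x10C5F → wrap carry → 0x0C60
  0x0C60 + 0xACD4 = 0x0B934
  0xB934 + 0xB2A8 = 0x16BDC → wrap carry → 0x6BDD
One's-complement sum = 0x6BDD.
Checksum = ~0x6BDD & 0xFFFF = 0x9422.

9422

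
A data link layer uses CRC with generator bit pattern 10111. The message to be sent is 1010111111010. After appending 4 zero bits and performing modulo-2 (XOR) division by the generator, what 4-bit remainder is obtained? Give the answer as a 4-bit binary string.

1101

Append 4 zeros: 10101111110100000. Divide by 10111 (XOR where the leading bit is 1):
  pos 0: 10101 XOR 10111 = 00010
  pos 3: 10111 XOR 10111 = 00000
  pos 8: 11010 XOR 10111 = 01101
  pos 9: 11010 XOR 10111 = 01101
  pos 10: 11010 XOR 10111 = 01101
  pos 11: 11010 XOR 10111 = 01101
  pos 12: 11010 XOR 10111 = 01101
Remainder (last 4 bits) = 1101. This is the CRC / FCS.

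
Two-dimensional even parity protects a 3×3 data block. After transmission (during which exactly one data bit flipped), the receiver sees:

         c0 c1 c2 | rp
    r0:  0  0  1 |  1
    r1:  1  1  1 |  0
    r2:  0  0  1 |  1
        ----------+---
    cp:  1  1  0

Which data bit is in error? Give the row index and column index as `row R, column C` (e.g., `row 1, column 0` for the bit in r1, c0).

Recompute each row's even parity and compare to rp:
  r0: data parity 1, sent rp 1 → ok
  r1: data parity 1, sent rp 0 → mismatch
  r2: data parity 1, sent rp 1 → ok
Recompute each column's even parity and compare to cp:
  c0: data parity 1, sent cp 1 → ok
  c1: data parity 1, sent cp 1 → ok
  c2: data parity 1, sent cp 0 → mismatch
Exactly one row (r1) and one column (c2) fail → the flipped bit is at their intersection.

row 1, column 2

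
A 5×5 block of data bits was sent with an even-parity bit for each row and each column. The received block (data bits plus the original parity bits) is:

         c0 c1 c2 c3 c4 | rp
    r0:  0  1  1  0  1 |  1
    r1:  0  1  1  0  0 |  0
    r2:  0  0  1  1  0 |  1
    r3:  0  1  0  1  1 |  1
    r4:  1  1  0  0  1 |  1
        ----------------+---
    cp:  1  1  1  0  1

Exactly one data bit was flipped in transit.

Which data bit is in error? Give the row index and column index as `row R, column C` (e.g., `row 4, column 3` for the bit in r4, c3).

row 2, column 1

Recompute each row's even parity and compare to rp:
  r0: data parity 1, sent rp 1 → ok
  r1: data parity 0, sent rp 0 → ok
  r2: data parity 0, sent rp 1 → mismatch
  r3: data parity 1, sent rp 1 → ok
  r4: data parity 1, sent rp 1 → ok
Recompute each column's even parity and compare to cp:
  c0: data parity 1, sent cp 1 → ok
  c1: data parity 0, sent cp 1 → mismatch
  c2: data parity 1, sent cp 1 → ok
  c3: data parity 0, sent cp 0 → ok
  c4: data parity 1, sent cp 1 → ok
Exactly one row (r2) and one column (c1) fail → the flipped bit is at their intersection.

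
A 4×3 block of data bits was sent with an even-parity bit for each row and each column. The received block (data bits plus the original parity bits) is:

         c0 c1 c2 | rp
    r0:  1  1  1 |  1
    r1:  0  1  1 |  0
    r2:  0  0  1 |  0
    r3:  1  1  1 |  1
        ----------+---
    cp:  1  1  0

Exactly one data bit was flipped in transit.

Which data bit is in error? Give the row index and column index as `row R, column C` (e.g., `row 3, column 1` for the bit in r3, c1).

row 2, column 0

Recompute each row's even parity and compare to rp:
  r0: data parity 1, sent rp 1 → ok
  r1: data parity 0, sent rp 0 → ok
  r2: data parity 1, sent rp 0 → mismatch
  r3: data parity 1, sent rp 1 → ok
Recompute each column's even parity and compare to cp:
  c0: data parity 0, sent cp 1 → mismatch
  c1: data parity 1, sent cp 1 → ok
  c2: data parity 0, sent cp 0 → ok
Exactly one row (r2) and one column (c0) fail → the flipped bit is at their intersection.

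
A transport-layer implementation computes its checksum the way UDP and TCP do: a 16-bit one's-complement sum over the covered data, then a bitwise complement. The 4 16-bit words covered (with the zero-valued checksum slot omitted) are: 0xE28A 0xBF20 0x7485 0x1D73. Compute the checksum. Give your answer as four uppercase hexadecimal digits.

CC5B

One's-complement addition (fold any carry out of bit 15 back into bit 0):
  0xE28A + 0xBF20 = 0x1A1AA → wrap carry → 0xA1AB
  0xA1AB + 0x7485 = 0x11630 → wrap carry → 0x1631
  0x1631 + 0x1D73 = 0x033A4
One's-complement sum = 0x33A4.
Checksum = ~0x33A4 & 0xFFFF = 0xCC5B.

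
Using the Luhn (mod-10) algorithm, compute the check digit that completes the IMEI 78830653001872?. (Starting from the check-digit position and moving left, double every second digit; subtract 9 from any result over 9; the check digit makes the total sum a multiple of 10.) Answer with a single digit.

9

Partial digits right→left: 2 7 8 1 0 0 3 5 6 0 3 8 8 7
Double every second digit counting from the check-digit position (so the 1st, 3rd, 5th, ... of the partial from the right).
  doubled (with −9 where >9): 4 7 0 6 3 6 7 → sum 33
  kept as-is: 7 1 0 5 0 8 7 → sum 28
Total = 33 + 28 = 61.
Check digit = (10 − (61 mod 10)) mod 10 = 9.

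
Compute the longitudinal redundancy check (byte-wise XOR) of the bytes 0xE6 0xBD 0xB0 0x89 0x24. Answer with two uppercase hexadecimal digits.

46

XOR the bytes together:
  start with 0xE6
  0xE6 ⊕ 0xBD = 0x5B
  0x5B ⊕ 0xB0 = 0xEB
  0xEB ⊕ 0x89 = 0x62
  0x62 ⊕ 0x24 = 0x46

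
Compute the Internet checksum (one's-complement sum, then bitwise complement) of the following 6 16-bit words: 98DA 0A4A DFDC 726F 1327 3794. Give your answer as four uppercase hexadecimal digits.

One's-complement addition (fold any carry out of bit 15 back into bit 0):
  0x98DA + 0x0A4A = 0x0A324
  0xA324 + 0xDFDC = 0x18300 → wrap carry → 0x8301
  0x8301 + 0x726F = 0x0F570
  0xF570 + 0x1327 = 0x10897 → wrap carry → 0x0898
  0x0898 + 0x3794 = 0x0402C
One's-complement sum = 0x402C.
Checksum = ~0x402C & 0xFFFF = 0xBFD3.

BFD3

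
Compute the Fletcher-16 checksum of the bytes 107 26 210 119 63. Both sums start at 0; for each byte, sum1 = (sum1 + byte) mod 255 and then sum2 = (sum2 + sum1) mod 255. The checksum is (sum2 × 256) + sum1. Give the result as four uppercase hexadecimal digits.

280F

Running sums (mod 255):
  after byte 0 (107): sum1=107, sum2=107
  after byte 1 (26): sum1=133, sum2=240
  after byte 2 (210): sum1=88, sum2=73
  after byte 3 (119): sum1=207, sum2=25
  after byte 4 (63): sum1=15, sum2=40
Checksum = sum2·256 + sum1 = 40·256 + 15 = 10255 = 0x280F.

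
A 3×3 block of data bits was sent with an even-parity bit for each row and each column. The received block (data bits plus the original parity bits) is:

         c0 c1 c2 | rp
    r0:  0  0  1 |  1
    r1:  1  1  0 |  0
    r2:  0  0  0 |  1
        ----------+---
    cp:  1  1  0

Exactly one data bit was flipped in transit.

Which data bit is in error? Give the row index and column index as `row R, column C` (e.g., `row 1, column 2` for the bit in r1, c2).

row 2, column 2

Recompute each row's even parity and compare to rp:
  r0: data parity 1, sent rp 1 → ok
  r1: data parity 0, sent rp 0 → ok
  r2: data parity 0, sent rp 1 → mismatch
Recompute each column's even parity and compare to cp:
  c0: data parity 1, sent cp 1 → ok
  c1: data parity 1, sent cp 1 → ok
  c2: data parity 1, sent cp 0 → mismatch
Exactly one row (r2) and one column (c2) fail → the flipped bit is at their intersection.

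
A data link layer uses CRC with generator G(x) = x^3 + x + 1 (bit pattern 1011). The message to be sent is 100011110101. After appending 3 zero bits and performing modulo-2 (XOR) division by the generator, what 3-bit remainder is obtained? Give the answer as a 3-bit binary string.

001

Append 3 zeros: 100011110101000. Divide by 1011 (XOR where the leading bit is 1):
  pos 0: 1000 XOR 1011 = 0011
  pos 2: 1111 XOR 1011 = 0100
  pos 3: 1001 XOR 1011 = 0010
  pos 5: 1010 XOR 1011 = 0001
  pos 8: 1101 XOR 1011 = 0110
  pos 9: 1100 XOR 1011 = 0111
  pos 10: 1110 XOR 1011 = 0101
  pos 11: 1010 XOR 1011 = 0001
Remainder (last 3 bits) = 001. This is the CRC / FCS.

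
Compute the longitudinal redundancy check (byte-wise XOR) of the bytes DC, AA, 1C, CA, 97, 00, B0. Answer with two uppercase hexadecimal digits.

XOR the bytes together:
  start with 0xDC
  0xDC ⊕ 0xAA = 0x76
  0x76 ⊕ 0x1C = 0x6A
  0x6A ⊕ 0xCA = 0xA0
  0xA0 ⊕ 0x97 = 0x37
  0x37 ⊕ 0x00 = 0x37
  0x37 ⊕ 0xB0 = 0x87

87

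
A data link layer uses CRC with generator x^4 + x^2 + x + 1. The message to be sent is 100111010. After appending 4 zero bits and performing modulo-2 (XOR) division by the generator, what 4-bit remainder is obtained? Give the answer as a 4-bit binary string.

Append 4 zeros: 1001110100000. Divide by 10111 (XOR where the leading bit is 1):
  pos 0: 10011 XOR 10111 = 00100
  pos 2: 10010 XOR 10111 = 00101
  pos 4: 10110 XOR 10111 = 00001
  pos 8: 10000 XOR 10111 = 00111
Remainder (last 4 bits) = 0111. This is the CRC / FCS.

0111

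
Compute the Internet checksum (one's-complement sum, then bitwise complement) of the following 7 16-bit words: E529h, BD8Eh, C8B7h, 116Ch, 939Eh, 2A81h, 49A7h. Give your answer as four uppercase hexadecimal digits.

One's-complement addition (fold any carry out of bit 15 back into bit 0):
  0xE529 + 0xBD8E = 0x1A2B7 → wrap carry → 0xA2B8
  0xA2B8 + 0xC8B7 = 0x16B6F → wrap carry → 0x6B70
  0x6B70 + 0x116C = 0x07CDC
  0x7CDC + 0x939E = 0x1107A → wrap carry → 0x107B
  0x107B + 0x2A81 = 0x03AFC
  0x3AFC + 0x49A7 = 0x084A3
One's-complement sum = 0x84A3.
Checksum = ~0x84A3 & 0xFFFF = 0x7B5C.

7B5C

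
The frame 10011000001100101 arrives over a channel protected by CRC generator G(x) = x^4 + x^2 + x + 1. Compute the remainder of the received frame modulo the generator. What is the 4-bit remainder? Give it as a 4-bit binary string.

Modulo-2 division of 10011000001100101 by 10111:
  pos 0: 10011 XOR 10111 = 00100
  pos 2: 10000 XOR 10111 = 00111
  pos 4: 11100 XOR 10111 = 01011
  pos 5: 10110 XOR 10111 = 00001
  pos 9: 11100 XOR 10111 = 01011
  pos 10: 10111 XOR 10111 = 00000
Remainder = 0001 (nonzero — an error is detected).

0001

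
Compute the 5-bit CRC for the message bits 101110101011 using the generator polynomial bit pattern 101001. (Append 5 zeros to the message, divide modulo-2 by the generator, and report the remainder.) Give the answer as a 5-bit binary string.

10110

Append 5 zeros: 10111010101100000. Divide by 101001 (XOR where the leading bit is 1):
  pos 0: 101110 XOR 101001 = 000111
  pos 3: 111101 XOR 101001 = 010100
  pos 4: 101000 XOR 101001 = 000001
  pos 9: 111000 XOR 101001 = 010001
  pos 10: 100010 XOR 101001 = 001011
Remainder (last 5 bits) = 10110. This is the CRC / FCS.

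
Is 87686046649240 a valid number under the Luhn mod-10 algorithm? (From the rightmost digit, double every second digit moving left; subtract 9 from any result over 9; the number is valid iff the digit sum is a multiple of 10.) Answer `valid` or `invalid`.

invalid

From the right, keep odd positions and double even positions (subtract 9 from any doubled value over 9):
  doubled (positions 2,4,...): 8 9 3 8 3 3 7 → sum 41
  kept (positions 1,3,...): 0 2 4 6 0 8 7 → sum 27
Total = 68.
68 mod 10 = 8, so the number is invalid.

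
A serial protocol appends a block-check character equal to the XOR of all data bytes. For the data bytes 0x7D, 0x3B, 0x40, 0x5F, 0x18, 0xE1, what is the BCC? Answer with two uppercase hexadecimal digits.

XOR the bytes together:
  start with 0x7D
  0x7D ⊕ 0x3B = 0x46
  0x46 ⊕ 0x40 = 0x06
  0x06 ⊕ 0x5F = 0x59
  0x59 ⊕ 0x18 = 0x41
  0x41 ⊕ 0xE1 = 0xA0

A0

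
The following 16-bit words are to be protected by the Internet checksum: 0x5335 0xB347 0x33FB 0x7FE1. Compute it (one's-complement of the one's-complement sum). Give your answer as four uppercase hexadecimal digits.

45A6

One's-complement addition (fold any carry out of bit 15 back into bit 0):
  0x5335 + 0xB347 = 0x1067C → wrap carry → 0x067D
  0x067D + 0x33FB = 0x03A78
  0x3A78 + 0x7FE1 = 0x0BA59
One's-complement sum = 0xBA59.
Checksum = ~0xBA59 & 0xFFFF = 0x45A6.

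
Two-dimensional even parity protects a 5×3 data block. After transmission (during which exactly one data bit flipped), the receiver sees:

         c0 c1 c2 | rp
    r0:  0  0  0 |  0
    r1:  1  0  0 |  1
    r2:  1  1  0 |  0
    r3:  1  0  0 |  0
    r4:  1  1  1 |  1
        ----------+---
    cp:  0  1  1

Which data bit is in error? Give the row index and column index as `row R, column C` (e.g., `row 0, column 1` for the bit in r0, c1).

Recompute each row's even parity and compare to rp:
  r0: data parity 0, sent rp 0 → ok
  r1: data parity 1, sent rp 1 → ok
  r2: data parity 0, sent rp 0 → ok
  r3: data parity 1, sent rp 0 → mismatch
  r4: data parity 1, sent rp 1 → ok
Recompute each column's even parity and compare to cp:
  c0: data parity 0, sent cp 0 → ok
  c1: data parity 0, sent cp 1 → mismatch
  c2: data parity 1, sent cp 1 → ok
Exactly one row (r3) and one column (c1) fail → the flipped bit is at their intersection.

row 3, column 1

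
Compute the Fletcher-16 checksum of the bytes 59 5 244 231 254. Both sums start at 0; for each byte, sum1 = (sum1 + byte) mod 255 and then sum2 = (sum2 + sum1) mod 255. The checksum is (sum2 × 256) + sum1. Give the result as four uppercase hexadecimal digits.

Running sums (mod 255):
  after byte 0 (59): sum1=59, sum2=59
  after byte 1 (5): sum1=64, sum2=123
  after byte 2 (244): sum1=53, sum2=176
  after byte 3 (231): sum1=29, sum2=205
  after byte 4 (254): sum1=28, sum2=233
Checksum = sum2·256 + sum1 = 233·256 + 28 = 59676 = 0xE91C.

E91C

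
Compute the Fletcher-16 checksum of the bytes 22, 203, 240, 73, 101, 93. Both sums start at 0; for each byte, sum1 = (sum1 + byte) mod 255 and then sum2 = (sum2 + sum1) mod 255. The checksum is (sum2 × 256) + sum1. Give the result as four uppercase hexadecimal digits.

47DE

Running sums (mod 255):
  after byte 0 (22): sum1=22, sum2=22
  after byte 1 (203): sum1=225, sum2=247
  after byte 2 (240): sum1=210, sum2=202
  after byte 3 (73): sum1=28, sum2=230
  after byte 4 (101): sum1=129, sum2=104
  after byte 5 (93): sum1=222, sum2=71
Checksum = sum2·256 + sum1 = 71·256 + 222 = 18398 = 0x47DE.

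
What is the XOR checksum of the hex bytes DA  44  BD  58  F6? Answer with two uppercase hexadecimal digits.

8D

XOR the bytes together:
  start with 0xDA
  0xDA ⊕ 0x44 = 0x9E
  0x9E ⊕ 0xBD = 0x23
  0x23 ⊕ 0x58 = 0x7B
  0x7B ⊕ 0xF6 = 0x8D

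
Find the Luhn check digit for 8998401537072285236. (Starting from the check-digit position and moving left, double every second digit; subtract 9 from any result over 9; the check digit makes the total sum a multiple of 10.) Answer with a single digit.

Partial digits right→left: 6 3 2 5 8 2 2 7 0 7 3 5 1 0 4 8 9 9 8
Double every second digit counting from the check-digit position (so the 1st, 3rd, 5th, ... of the partial from the right).
  doubled (with −9 where >9): 3 4 7 4 0 6 2 8 9 7 → sum 50
  kept as-is: 3 5 2 7 7 5 0 8 9 → sum 46
Total = 50 + 46 = 96.
Check digit = (10 − (96 mod 10)) mod 10 = 4.

4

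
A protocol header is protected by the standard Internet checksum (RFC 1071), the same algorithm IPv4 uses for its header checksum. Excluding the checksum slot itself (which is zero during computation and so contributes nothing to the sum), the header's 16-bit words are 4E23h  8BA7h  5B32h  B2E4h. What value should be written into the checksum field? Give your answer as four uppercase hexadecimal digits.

One's-complement addition (fold any carry out of bit 15 back into bit 0):
  0x4E23 + 0x8BA7 = 0x0D9CA
  0xD9CA + 0x5B32 = 0x134FC → wrap carry → 0x34FD
  0x34FD + 0xB2E4 = 0x0E7E1
One's-complement sum = 0xE7E1.
Checksum = ~0xE7E1 & 0xFFFF = 0x181E.

181E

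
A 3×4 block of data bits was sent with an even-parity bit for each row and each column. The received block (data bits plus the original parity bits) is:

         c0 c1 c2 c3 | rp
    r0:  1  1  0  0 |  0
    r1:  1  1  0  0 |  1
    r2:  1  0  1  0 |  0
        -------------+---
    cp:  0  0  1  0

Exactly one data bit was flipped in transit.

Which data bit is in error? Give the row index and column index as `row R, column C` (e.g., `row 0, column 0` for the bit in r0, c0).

row 1, column 0

Recompute each row's even parity and compare to rp:
  r0: data parity 0, sent rp 0 → ok
  r1: data parity 0, sent rp 1 → mismatch
  r2: data parity 0, sent rp 0 → ok
Recompute each column's even parity and compare to cp:
  c0: data parity 1, sent cp 0 → mismatch
  c1: data parity 0, sent cp 0 → ok
  c2: data parity 1, sent cp 1 → ok
  c3: data parity 0, sent cp 0 → ok
Exactly one row (r1) and one column (c0) fail → the flipped bit is at their intersection.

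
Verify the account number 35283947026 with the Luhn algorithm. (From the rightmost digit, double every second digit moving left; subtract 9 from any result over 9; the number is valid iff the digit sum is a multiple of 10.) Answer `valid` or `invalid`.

invalid

From the right, keep odd positions and double even positions (subtract 9 from any doubled value over 9):
  doubled (positions 2,4,...): 4 5 9 7 1 → sum 26
  kept (positions 1,3,...): 6 0 4 3 2 3 → sum 18
Total = 44.
44 mod 10 = 4, so the number is invalid.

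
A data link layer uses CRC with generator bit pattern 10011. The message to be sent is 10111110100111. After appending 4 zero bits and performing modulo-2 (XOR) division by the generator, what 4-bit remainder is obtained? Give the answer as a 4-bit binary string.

0011

Append 4 zeros: 101111101001110000. Divide by 10011 (XOR where the leading bit is 1):
  pos 0: 10111 XOR 10011 = 00100
  pos 2: 10011 XOR 10011 = 00000
  pos 8: 10011 XOR 10011 = 00000
  pos 13: 10000 XOR 10011 = 00011
Remainder (last 4 bits) = 0011. This is the CRC / FCS.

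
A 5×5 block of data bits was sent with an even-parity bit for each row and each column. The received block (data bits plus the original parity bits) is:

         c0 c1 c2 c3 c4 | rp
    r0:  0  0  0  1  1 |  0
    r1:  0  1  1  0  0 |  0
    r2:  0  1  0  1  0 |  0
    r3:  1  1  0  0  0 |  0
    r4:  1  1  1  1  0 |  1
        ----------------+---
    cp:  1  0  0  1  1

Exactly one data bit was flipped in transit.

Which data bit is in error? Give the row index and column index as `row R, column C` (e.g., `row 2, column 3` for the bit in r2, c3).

Recompute each row's even parity and compare to rp:
  r0: data parity 0, sent rp 0 → ok
  r1: data parity 0, sent rp 0 → ok
  r2: data parity 0, sent rp 0 → ok
  r3: data parity 0, sent rp 0 → ok
  r4: data parity 0, sent rp 1 → mismatch
Recompute each column's even parity and compare to cp:
  c0: data parity 0, sent cp 1 → mismatch
  c1: data parity 0, sent cp 0 → ok
  c2: data parity 0, sent cp 0 → ok
  c3: data parity 1, sent cp 1 → ok
  c4: data parity 1, sent cp 1 → ok
Exactly one row (r4) and one column (c0) fail → the flipped bit is at their intersection.

row 4, column 0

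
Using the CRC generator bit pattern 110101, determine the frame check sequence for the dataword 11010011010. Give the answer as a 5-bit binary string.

10111

Append 5 zeros: 1101001101000000. Divide by 110101 (XOR where the leading bit is 1):
  pos 0: 110100 XOR 110101 = 000001
  pos 5: 111010 XOR 110101 = 001111
  pos 7: 111100 XOR 110101 = 001001
  pos 9: 100100 XOR 110101 = 010001
  pos 10: 100010 XOR 110101 = 010111
Remainder (last 5 bits) = 10111. This is the CRC / FCS.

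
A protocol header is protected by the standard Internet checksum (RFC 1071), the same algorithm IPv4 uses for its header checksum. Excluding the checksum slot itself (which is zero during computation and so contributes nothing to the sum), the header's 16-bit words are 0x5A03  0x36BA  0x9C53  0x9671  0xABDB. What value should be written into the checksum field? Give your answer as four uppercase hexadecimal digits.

One's-complement addition (fold any carry out of bit 15 back into bit 0):
  0x5A03 + 0x36BA = 0x090BD
  0x90BD + 0x9C53 = 0x12D10 → wrap carry → 0x2D11
  0x2D11 + 0x9671 = 0x0C382
  0xC382 + 0xABDB = 0x16F5D → wrap carry → 0x6F5E
One's-complement sum = 0x6F5E.
Checksum = ~0x6F5E & 0xFFFF = 0x90A1.

90A1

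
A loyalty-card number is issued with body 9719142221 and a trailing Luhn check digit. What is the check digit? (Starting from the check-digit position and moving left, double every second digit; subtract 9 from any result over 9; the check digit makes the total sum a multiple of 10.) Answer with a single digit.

7

Partial digits right→left: 1 2 2 2 4 1 9 1 7 9
Double every second digit counting from the check-digit position (so the 1st, 3rd, 5th, ... of the partial from the right).
  doubled (with −9 where >9): 2 4 8 9 5 → sum 28
  kept as-is: 2 2 1 1 9 → sum 15
Total = 28 + 15 = 43.
Check digit = (10 − (43 mod 10)) mod 10 = 7.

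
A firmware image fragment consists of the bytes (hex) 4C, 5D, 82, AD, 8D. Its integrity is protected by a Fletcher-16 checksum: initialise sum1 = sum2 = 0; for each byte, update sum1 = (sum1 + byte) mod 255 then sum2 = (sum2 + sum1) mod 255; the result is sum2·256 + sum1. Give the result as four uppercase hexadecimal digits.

Running sums (mod 255):
  after byte 0 (4C): sum1=76, sum2=76
  after byte 1 (5D): sum1=169, sum2=245
  after byte 2 (82): sum1=44, sum2=34
  after byte 3 (AD): sum1=217, sum2=251
  after byte 4 (8D): sum1=103, sum2=99
Checksum = sum2·256 + sum1 = 99·256 + 103 = 25447 = 0x6367.

6367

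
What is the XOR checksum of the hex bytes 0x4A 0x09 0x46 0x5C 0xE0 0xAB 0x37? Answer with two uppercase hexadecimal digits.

XOR the bytes together:
  start with 0x4A
  0x4A ⊕ 0x09 = 0x43
  0x43 ⊕ 0x46 = 0x05
  0x05 ⊕ 0x5C = 0x59
  0x59 ⊕ 0xE0 = 0xB9
  0xB9 ⊕ 0xAB = 0x12
  0x12 ⊕ 0x37 = 0x25

25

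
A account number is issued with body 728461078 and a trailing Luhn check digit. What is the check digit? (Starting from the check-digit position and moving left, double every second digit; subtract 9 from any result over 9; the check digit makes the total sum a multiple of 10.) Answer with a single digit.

4

Partial digits right→left: 8 7 0 1 6 4 8 2 7
Double every second digit counting from the check-digit position (so the 1st, 3rd, 5th, ... of the partial from the right).
  doubled (with −9 where >9): 7 0 3 7 5 → sum 22
  kept as-is: 7 1 4 2 → sum 14
Total = 22 + 14 = 36.
Check digit = (10 − (36 mod 10)) mod 10 = 4.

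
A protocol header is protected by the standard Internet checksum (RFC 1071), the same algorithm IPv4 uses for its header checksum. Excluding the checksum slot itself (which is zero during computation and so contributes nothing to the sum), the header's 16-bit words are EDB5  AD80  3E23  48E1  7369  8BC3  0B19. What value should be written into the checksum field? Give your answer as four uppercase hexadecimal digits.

One's-complement addition (fold any carry out of bit 15 back into bit 0):
  0xEDB5 + 0xAD80 = 0x19B35 → wrap carry → 0x9B36
  0x9B36 + 0x3E23 = 0x0D959
  0xD959 + 0x48E1 = 0x1223A → wrap carry → 0x223B
  0x223B + 0x7369 = 0x095A4
  0x95A4 + 0x8BC3 = 0x12167 → wrap carry → 0x2168
  0x2168 + 0x0B19 = 0x02C81
One's-complement sum = 0x2C81.
Checksum = ~0x2C81 & 0xFFFF = 0xD37E.

D37E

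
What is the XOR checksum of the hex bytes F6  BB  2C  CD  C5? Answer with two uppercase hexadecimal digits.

69

XOR the bytes together:
  start with 0xF6
  0xF6 ⊕ 0xBB = 0x4D
  0x4D ⊕ 0x2C = 0x61
  0x61 ⊕ 0xCD = 0xAC
  0xAC ⊕ 0xC5 = 0x69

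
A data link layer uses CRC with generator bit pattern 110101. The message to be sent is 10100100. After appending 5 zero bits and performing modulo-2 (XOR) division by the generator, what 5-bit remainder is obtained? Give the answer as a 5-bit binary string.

10000

Append 5 zeros: 1010010000000. Divide by 110101 (XOR where the leading bit is 1):
  pos 0: 101001 XOR 110101 = 011100
  pos 1: 111000 XOR 110101 = 001101
  pos 3: 110100 XOR 110101 = 000001
Remainder (last 5 bits) = 10000. This is the CRC / FCS.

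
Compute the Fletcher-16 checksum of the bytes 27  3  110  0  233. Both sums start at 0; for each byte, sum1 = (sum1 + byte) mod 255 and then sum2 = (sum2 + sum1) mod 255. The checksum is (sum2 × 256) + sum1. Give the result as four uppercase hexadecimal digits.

C876

Running sums (mod 255):
  after byte 0 (27): sum1=27, sum2=27
  after byte 1 (3): sum1=30, sum2=57
  after byte 2 (110): sum1=140, sum2=197
  after byte 3 (0): sum1=140, sum2=82
  after byte 4 (233): sum1=118, sum2=200
Checksum = sum2·256 + sum1 = 200·256 + 118 = 51318 = 0xC876.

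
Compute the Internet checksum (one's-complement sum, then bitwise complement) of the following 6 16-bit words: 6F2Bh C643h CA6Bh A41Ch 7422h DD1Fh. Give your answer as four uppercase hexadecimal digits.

One's-complement addition (fold any carry out of bit 15 back into bit 0):
  0x6F2B + 0xC643 = 0x1356E → wrap carry → 0x356F
  0x356F + 0xCA6B = 0x0FFDA
  0xFFDA + 0xA41C = 0x1A3F6 → wrap carry → 0xA3F7
  0xA3F7 + 0x7422 = 0x11819 → wrap carry → 0x181A
  0x181A + 0xDD1F = 0x0F539
One's-complement sum = 0xF539.
Checksum = ~0xF539 & 0xFFFF = 0x0AC6.

0AC6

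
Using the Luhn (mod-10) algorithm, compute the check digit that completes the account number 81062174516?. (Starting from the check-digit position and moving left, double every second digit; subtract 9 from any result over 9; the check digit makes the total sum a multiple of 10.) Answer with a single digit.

Partial digits right→left: 6 1 5 4 7 1 2 6 0 1 8
Double every second digit counting from the check-digit position (so the 1st, 3rd, 5th, ... of the partial from the right).
  doubled (with −9 where >9): 3 1 5 4 0 7 → sum 20
  kept as-is: 1 4 1 6 1 → sum 13
Total = 20 + 13 = 33.
Check digit = (10 − (33 mod 10)) mod 10 = 7.

7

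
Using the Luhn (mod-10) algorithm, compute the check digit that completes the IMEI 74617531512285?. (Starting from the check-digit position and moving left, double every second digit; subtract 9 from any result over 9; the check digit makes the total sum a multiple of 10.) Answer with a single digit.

Partial digits right→left: 5 8 2 2 1 5 1 3 5 7 1 6 4 7
Double every second digit counting from the check-digit position (so the 1st, 3rd, 5th, ... of the partial from the right).
  doubled (with −9 where >9): 1 4 2 2 1 2 8 → sum 20
  kept as-is: 8 2 5 3 7 6 7 → sum 38
Total = 20 + 38 = 58.
Check digit = (10 − (58 mod 10)) mod 10 = 2.

2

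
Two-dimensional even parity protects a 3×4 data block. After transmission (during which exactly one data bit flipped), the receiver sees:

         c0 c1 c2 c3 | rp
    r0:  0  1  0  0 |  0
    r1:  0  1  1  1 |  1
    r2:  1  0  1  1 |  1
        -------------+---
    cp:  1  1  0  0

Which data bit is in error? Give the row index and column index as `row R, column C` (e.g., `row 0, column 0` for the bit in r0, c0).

Recompute each row's even parity and compare to rp:
  r0: data parity 1, sent rp 0 → mismatch
  r1: data parity 1, sent rp 1 → ok
  r2: data parity 1, sent rp 1 → ok
Recompute each column's even parity and compare to cp:
  c0: data parity 1, sent cp 1 → ok
  c1: data parity 0, sent cp 1 → mismatch
  c2: data parity 0, sent cp 0 → ok
  c3: data parity 0, sent cp 0 → ok
Exactly one row (r0) and one column (c1) fail → the flipped bit is at their intersection.

row 0, column 1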